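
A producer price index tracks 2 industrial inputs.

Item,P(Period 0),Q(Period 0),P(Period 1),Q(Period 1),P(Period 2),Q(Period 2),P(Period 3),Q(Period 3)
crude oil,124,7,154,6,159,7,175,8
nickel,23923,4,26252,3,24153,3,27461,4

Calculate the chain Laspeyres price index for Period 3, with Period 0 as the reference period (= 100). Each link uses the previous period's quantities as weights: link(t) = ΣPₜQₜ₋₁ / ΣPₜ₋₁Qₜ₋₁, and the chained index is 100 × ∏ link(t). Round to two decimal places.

115.03

Link Period 0→Period 1:
ΣP(Period 1)Q(Period 0) = 154×7 + 26252×4 = 1078 + 105008 = 106086
ΣP(Period 0)Q(Period 0) = 124×7 + 23923×4 = 868 + 95692 = 96560
link = 106086/96560 = 1.098654
Link Period 1→Period 2:
ΣP(Period 2)Q(Period 1) = 159×6 + 24153×3 = 954 + 72459 = 73413
ΣP(Period 1)Q(Period 1) = 154×6 + 26252×3 = 924 + 78756 = 79680
link = 73413/79680 = 0.921348
Link Period 2→Period 3:
ΣP(Period 3)Q(Period 2) = 175×7 + 27461×3 = 1225 + 82383 = 83608
ΣP(Period 2)Q(Period 2) = 159×7 + 24153×3 = 1113 + 72459 = 73572
link = 83608/73572 = 1.136411
Chained index = 100 × 1.098654 × 0.921348 × 1.136411 = 115.0323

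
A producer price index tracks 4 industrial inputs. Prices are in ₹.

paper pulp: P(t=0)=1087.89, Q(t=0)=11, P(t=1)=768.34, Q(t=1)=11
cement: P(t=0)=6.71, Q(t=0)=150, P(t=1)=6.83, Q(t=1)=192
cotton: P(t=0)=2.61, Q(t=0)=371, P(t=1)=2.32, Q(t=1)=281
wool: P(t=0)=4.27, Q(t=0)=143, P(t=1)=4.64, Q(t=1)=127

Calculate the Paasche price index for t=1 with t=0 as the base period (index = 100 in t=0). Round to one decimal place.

75.7

Paasche price index uses current-period quantities as weights.
ΣP(t=1)·Q(t=1) = 768.34×11 + 6.83×192 + 2.32×281 + 4.64×127 = 8451.74 + 1311.36 + 651.92 + 589.28 = 11004.3
ΣP(t=0)·Q(t=1) = 1087.89×11 + 6.71×192 + 2.61×281 + 4.27×127 = 11966.79 + 1288.32 + 733.41 + 542.29 = 14530.81
Index = 11004.3 / 14530.81 × 100 = 75.7308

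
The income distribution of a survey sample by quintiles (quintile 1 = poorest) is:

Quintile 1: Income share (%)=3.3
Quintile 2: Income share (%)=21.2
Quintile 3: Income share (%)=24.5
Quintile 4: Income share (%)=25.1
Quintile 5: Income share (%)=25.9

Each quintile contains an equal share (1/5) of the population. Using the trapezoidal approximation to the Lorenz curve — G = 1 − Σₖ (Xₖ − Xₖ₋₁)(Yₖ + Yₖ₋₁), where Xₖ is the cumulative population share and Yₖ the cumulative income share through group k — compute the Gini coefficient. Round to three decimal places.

0.196

Cumulative income shares Yₖ: 0.0330, 0.2450, 0.4900, 0.7410, 1.0000
Σ (Xₖ−Xₖ₋₁)(Yₖ+Yₖ₋₁) = (1/5)(0.0330+0.0000) + (1/5)(0.2450+0.0330) + (1/5)(0.4900+0.2450) + (1/5)(0.7410+0.4900) + (1/5)(1.0000+0.7410)
  = 0.0066 + 0.0556 + 0.1470 + 0.2462 + 0.3482 = 0.8036
G = 1 − 0.8036 = 0.1964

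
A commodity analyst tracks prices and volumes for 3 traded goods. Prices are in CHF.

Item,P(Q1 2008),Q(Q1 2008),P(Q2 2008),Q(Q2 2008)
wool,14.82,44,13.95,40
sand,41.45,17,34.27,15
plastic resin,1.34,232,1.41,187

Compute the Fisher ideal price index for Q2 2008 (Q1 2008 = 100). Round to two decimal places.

Laspeyres component (base-period weights):
ΣP(Q2 2008)Q(Q1 2008) = 13.95×44 + 34.27×17 + 1.41×232 = 613.8 + 582.59 + 327.12 = 1523.51
ΣP(Q1 2008)Q(Q1 2008) = 14.82×44 + 41.45×17 + 1.34×232 = 652.08 + 704.65 + 310.88 = 1667.61
L = 1523.51 / 1667.61 × 100 = 91.3589
Paasche component (current-period weights):
ΣP(Q2 2008)Q(Q2 2008) = 13.95×40 + 34.27×15 + 1.41×187 = 558 + 514.05 + 263.67 = 1335.72
ΣP(Q1 2008)Q(Q2 2008) = 14.82×40 + 41.45×15 + 1.34×187 = 592.8 + 621.75 + 250.58 = 1465.13
P = 1335.72 / 1465.13 × 100 = 91.1673
Fisher = √(L × P) = √(91.3589 × 91.1673) = 91.2631

91.26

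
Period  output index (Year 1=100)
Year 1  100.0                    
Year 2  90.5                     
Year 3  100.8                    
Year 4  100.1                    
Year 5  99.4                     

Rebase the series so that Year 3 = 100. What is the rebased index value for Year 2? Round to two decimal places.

Rebased(Year 2) = 90.5 / 100.8 × 100 = 89.7817

89.78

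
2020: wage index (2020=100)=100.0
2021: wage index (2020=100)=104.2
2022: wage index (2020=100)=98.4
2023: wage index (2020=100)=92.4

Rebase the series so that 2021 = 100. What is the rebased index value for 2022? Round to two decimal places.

Rebased(2022) = 98.4 / 104.2 × 100 = 94.4338

94.43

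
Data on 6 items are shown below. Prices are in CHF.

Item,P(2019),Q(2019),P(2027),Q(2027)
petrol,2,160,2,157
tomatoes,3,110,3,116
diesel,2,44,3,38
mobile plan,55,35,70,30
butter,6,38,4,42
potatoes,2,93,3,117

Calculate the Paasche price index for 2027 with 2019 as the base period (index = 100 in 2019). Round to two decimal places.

118.13

Paasche price index uses current-period quantities as weights.
ΣP(2027)·Q(2027) = 2×157 + 3×116 + 3×38 + 70×30 + 4×42 + 3×117 = 314 + 348 + 114 + 2100 + 168 + 351 = 3395
ΣP(2019)·Q(2027) = 2×157 + 3×116 + 2×38 + 55×30 + 6×42 + 2×117 = 314 + 348 + 76 + 1650 + 252 + 234 = 2874
Index = 3395 / 2874 × 100 = 118.1280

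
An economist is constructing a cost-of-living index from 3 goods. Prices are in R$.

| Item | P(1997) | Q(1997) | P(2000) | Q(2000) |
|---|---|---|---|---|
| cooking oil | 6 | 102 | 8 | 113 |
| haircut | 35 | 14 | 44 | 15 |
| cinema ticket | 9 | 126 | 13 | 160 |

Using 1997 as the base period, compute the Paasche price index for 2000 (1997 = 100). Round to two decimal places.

137.87

Paasche price index uses current-period quantities as weights.
ΣP(2000)·Q(2000) = 8×113 + 44×15 + 13×160 = 904 + 660 + 2080 = 3644
ΣP(1997)·Q(2000) = 6×113 + 35×15 + 9×160 = 678 + 525 + 1440 = 2643
Index = 3644 / 2643 × 100 = 137.8736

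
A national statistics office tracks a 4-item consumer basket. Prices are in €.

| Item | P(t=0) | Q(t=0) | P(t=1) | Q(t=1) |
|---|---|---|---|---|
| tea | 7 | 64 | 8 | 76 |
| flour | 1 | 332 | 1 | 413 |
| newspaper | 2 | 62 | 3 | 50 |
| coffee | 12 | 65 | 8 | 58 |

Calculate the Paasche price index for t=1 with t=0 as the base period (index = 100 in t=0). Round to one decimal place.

Paasche price index uses current-period quantities as weights.
ΣP(t=1)·Q(t=1) = 8×76 + 1×413 + 3×50 + 8×58 = 608 + 413 + 150 + 464 = 1635
ΣP(t=0)·Q(t=1) = 7×76 + 1×413 + 2×50 + 12×58 = 532 + 413 + 100 + 696 = 1741
Index = 1635 / 1741 × 100 = 93.9115

93.9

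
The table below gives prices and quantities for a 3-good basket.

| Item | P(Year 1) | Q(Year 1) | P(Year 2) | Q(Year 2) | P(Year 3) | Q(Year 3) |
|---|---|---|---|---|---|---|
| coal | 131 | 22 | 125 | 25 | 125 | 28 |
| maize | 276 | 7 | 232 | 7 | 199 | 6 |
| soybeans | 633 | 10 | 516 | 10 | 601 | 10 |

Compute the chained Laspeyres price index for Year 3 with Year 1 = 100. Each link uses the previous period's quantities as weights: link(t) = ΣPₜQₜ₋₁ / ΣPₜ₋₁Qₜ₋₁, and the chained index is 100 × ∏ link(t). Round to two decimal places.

Link Year 1→Year 2:
ΣP(Year 2)Q(Year 1) = 125×22 + 232×7 + 516×10 = 2750 + 1624 + 5160 = 9534
ΣP(Year 1)Q(Year 1) = 131×22 + 276×7 + 633×10 = 2882 + 1932 + 6330 = 11144
link = 9534/11144 = 0.855528
Link Year 2→Year 3:
ΣP(Year 3)Q(Year 2) = 125×25 + 199×7 + 601×10 = 3125 + 1393 + 6010 = 10528
ΣP(Year 2)Q(Year 2) = 125×25 + 232×7 + 516×10 = 3125 + 1624 + 5160 = 9909
link = 10528/9909 = 1.062468
Chained index = 100 × 0.855528 × 1.062468 = 90.8971

90.90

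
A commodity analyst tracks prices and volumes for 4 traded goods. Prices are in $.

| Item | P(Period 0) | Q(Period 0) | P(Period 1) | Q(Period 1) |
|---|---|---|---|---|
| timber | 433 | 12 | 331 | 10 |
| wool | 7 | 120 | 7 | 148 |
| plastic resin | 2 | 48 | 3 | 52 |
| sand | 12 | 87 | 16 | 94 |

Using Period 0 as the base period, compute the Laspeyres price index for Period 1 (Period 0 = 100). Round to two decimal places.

Laspeyres price index uses base-period quantities as weights.
ΣP(Period 1)·Q(Period 0) = 331×12 + 7×120 + 3×48 + 16×87 = 3972 + 840 + 144 + 1392 = 6348
ΣP(Period 0)·Q(Period 0) = 433×12 + 7×120 + 2×48 + 12×87 = 5196 + 840 + 96 + 1044 = 7176
Index = 6348 / 7176 × 100 = 88.4615

88.46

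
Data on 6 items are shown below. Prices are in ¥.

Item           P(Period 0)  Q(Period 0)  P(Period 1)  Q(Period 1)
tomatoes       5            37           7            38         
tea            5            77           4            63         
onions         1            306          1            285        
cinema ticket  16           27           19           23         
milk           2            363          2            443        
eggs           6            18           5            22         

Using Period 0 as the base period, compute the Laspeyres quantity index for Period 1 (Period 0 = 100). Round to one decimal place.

101.6

Laspeyres quantity index uses base-period prices as weights.
ΣP(Period 0)·Q(Period 1) = 5×38 + 5×63 + 1×285 + 16×23 + 2×443 + 6×22 = 190 + 315 + 285 + 368 + 886 + 132 = 2176
ΣP(Period 0)·Q(Period 0) = 5×37 + 5×77 + 1×306 + 16×27 + 2×363 + 6×18 = 185 + 385 + 306 + 432 + 726 + 108 = 2142
Index = 2176 / 2142 × 100 = 101.5873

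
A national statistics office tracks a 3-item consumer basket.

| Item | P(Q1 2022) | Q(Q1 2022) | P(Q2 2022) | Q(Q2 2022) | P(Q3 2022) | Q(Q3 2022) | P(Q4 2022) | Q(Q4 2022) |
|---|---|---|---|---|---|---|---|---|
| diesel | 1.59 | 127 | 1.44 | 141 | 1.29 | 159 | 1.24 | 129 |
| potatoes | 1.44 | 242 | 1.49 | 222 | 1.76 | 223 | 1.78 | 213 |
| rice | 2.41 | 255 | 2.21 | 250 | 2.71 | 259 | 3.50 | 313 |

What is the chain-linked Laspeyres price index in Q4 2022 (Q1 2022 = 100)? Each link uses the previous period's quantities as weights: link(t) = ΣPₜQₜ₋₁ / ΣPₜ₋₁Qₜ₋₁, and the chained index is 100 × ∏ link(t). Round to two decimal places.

126.28

Link Q1 2022→Q2 2022:
ΣP(Q2 2022)Q(Q1 2022) = 1.44×127 + 1.49×242 + 2.21×255 = 182.88 + 360.58 + 563.55 = 1107.01
ΣP(Q1 2022)Q(Q1 2022) = 1.59×127 + 1.44×242 + 2.41×255 = 201.93 + 348.48 + 614.55 = 1164.96
link = 1107.01/1164.96 = 0.950256
Link Q2 2022→Q3 2022:
ΣP(Q3 2022)Q(Q2 2022) = 1.29×141 + 1.76×222 + 2.71×250 = 181.89 + 390.72 + 677.5 = 1250.11
ΣP(Q2 2022)Q(Q2 2022) = 1.44×141 + 1.49×222 + 2.21×250 = 203.04 + 330.78 + 552.5 = 1086.32
link = 1250.11/1086.32 = 1.150775
Link Q3 2022→Q4 2022:
ΣP(Q4 2022)Q(Q3 2022) = 1.24×159 + 1.78×223 + 3.50×259 = 197.16 + 396.94 + 906.5 = 1500.6
ΣP(Q3 2022)Q(Q3 2022) = 1.29×159 + 1.76×223 + 2.71×259 = 205.11 + 392.48 + 701.89 = 1299.48
link = 1500.6/1299.48 = 1.154770
Chained index = 100 × 0.950256 × 1.150775 × 1.154770 = 126.2776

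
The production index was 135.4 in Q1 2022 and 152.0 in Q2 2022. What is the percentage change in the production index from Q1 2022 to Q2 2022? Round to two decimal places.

12.26%

Change = (152.0 − 135.4) / 135.4 × 100
       = 16.6 / 135.4 × 100 = 12.2600%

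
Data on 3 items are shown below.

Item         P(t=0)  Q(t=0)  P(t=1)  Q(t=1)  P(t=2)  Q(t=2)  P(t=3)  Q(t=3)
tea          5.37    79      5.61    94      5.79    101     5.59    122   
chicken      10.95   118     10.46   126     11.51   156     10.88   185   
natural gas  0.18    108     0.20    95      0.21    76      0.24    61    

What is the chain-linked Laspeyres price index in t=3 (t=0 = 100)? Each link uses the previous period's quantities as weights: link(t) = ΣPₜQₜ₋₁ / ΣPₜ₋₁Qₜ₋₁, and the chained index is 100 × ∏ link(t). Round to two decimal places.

Link t=0→t=1:
ΣP(t=1)Q(t=0) = 5.61×79 + 10.46×118 + 0.20×108 = 443.19 + 1234.28 + 21.6 = 1699.07
ΣP(t=0)Q(t=0) = 5.37×79 + 10.95×118 + 0.18×108 = 424.23 + 1292.1 + 19.44 = 1735.77
link = 1699.07/1735.77 = 0.978857
Link t=1→t=2:
ΣP(t=2)Q(t=1) = 5.79×94 + 11.51×126 + 0.21×95 = 544.26 + 1450.26 + 19.95 = 2014.47
ΣP(t=1)Q(t=1) = 5.61×94 + 10.46×126 + 0.20×95 = 527.34 + 1317.96 + 19 = 1864.3
link = 2014.47/1864.3 = 1.080550
Link t=2→t=3:
ΣP(t=3)Q(t=2) = 5.59×101 + 10.88×156 + 0.24×76 = 564.59 + 1697.28 + 18.24 = 2280.11
ΣP(t=2)Q(t=2) = 5.79×101 + 11.51×156 + 0.21×76 = 584.79 + 1795.56 + 15.96 = 2396.31
link = 2280.11/2396.31 = 0.951509
Chained index = 100 × 0.978857 × 1.080550 × 0.951509 = 100.6415

100.64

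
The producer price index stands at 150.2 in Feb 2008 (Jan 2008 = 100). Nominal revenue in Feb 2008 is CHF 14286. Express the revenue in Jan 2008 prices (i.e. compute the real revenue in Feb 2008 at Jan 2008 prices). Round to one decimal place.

9511.3

Real = Nominal ÷ (Index/100) = 14286 ÷ (150.2/100)
     = 14286 ÷ 1.502 = 9511.3182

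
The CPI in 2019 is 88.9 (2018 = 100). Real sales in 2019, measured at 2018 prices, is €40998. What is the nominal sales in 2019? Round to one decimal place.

36447.2

Nominal = Real × (Index/100) = 40998 × (88.9/100)
        = 40998 × 0.889 = 36447.2220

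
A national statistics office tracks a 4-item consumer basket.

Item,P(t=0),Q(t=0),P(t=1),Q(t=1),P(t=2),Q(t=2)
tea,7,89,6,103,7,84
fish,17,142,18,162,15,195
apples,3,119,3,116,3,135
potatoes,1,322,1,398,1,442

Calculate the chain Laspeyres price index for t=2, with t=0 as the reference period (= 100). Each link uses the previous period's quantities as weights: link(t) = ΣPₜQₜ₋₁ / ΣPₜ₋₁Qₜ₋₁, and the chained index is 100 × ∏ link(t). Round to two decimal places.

92.35

Link t=0→t=1:
ΣP(t=1)Q(t=0) = 6×89 + 18×142 + 3×119 + 1×322 = 534 + 2556 + 357 + 322 = 3769
ΣP(t=0)Q(t=0) = 7×89 + 17×142 + 3×119 + 1×322 = 623 + 2414 + 357 + 322 = 3716
link = 3769/3716 = 1.014263
Link t=1→t=2:
ΣP(t=2)Q(t=1) = 7×103 + 15×162 + 3×116 + 1×398 = 721 + 2430 + 348 + 398 = 3897
ΣP(t=1)Q(t=1) = 6×103 + 18×162 + 3×116 + 1×398 = 618 + 2916 + 348 + 398 = 4280
link = 3897/4280 = 0.910514
Chained index = 100 × 1.014263 × 0.910514 = 92.3500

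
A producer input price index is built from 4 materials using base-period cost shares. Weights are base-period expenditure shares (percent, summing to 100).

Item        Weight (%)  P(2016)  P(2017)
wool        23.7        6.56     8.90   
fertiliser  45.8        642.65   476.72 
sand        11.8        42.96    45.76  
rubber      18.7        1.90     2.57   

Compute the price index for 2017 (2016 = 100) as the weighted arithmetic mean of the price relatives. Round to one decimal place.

wool: 23.7 × (8.90/6.56) = 23.7 × 1.356707 = 32.1540
fertiliser: 45.8 × (476.72/642.65) = 45.8 × 0.741803 = 33.9746
sand: 11.8 × (45.76/42.96) = 11.8 × 1.065177 = 12.5691
rubber: 18.7 × (2.57/1.90) = 18.7 × 1.352632 = 25.2942
Index = Σ wᵢ·(p₁ᵢ/p₀ᵢ) = 32.1540 + 33.9746 + 12.5691 + 25.2942 = 103.9919

104.0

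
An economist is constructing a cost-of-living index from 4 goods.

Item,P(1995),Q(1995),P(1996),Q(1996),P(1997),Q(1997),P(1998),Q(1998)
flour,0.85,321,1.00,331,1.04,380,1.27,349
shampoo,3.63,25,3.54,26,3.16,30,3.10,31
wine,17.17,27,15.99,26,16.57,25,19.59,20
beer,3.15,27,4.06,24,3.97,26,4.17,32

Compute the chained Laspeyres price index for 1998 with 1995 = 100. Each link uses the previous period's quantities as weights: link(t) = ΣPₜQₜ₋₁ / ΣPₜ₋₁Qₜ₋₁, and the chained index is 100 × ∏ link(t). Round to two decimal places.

Link 1995→1996:
ΣP(1996)Q(1995) = 1.00×321 + 3.54×25 + 15.99×27 + 4.06×27 = 321 + 88.5 + 431.73 + 109.62 = 950.85
ΣP(1995)Q(1995) = 0.85×321 + 3.63×25 + 17.17×27 + 3.15×27 = 272.85 + 90.75 + 463.59 + 85.05 = 912.24
link = 950.85/912.24 = 1.042324
Link 1996→1997:
ΣP(1997)Q(1996) = 1.04×331 + 3.16×26 + 16.57×26 + 3.97×24 = 344.24 + 82.16 + 430.82 + 95.28 = 952.5
ΣP(1996)Q(1996) = 1.00×331 + 3.54×26 + 15.99×26 + 4.06×24 = 331 + 92.04 + 415.74 + 97.44 = 936.22
link = 952.5/936.22 = 1.017389
Link 1997→1998:
ΣP(1998)Q(1997) = 1.27×380 + 3.10×30 + 19.59×25 + 4.17×26 = 482.6 + 93 + 489.75 + 108.42 = 1173.77
ΣP(1997)Q(1997) = 1.04×380 + 3.16×30 + 16.57×25 + 3.97×26 = 395.2 + 94.8 + 414.25 + 103.22 = 1007.47
link = 1173.77/1007.47 = 1.165067
Chained index = 100 × 1.042324 × 1.017389 × 1.165067 = 123.5495

123.55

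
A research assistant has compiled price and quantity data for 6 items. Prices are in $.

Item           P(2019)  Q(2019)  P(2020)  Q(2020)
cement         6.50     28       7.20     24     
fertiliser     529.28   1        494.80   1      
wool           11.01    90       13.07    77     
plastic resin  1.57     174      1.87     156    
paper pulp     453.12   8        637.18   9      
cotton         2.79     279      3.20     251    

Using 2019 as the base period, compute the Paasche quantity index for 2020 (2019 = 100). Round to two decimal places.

103.85

Paasche quantity index uses current-period prices as weights.
ΣP(2020)·Q(2020) = 7.20×24 + 494.80×1 + 13.07×77 + 1.87×156 + 637.18×9 + 3.20×251 = 172.8 + 494.8 + 1006.39 + 291.72 + 5734.62 + 803.2 = 8503.53
ΣP(2020)·Q(2019) = 7.20×28 + 494.80×1 + 13.07×90 + 1.87×174 + 637.18×8 + 3.20×279 = 201.6 + 494.8 + 1176.3 + 325.38 + 5097.44 + 892.8 = 8188.32
Index = 8503.53 / 8188.32 × 100 = 103.8495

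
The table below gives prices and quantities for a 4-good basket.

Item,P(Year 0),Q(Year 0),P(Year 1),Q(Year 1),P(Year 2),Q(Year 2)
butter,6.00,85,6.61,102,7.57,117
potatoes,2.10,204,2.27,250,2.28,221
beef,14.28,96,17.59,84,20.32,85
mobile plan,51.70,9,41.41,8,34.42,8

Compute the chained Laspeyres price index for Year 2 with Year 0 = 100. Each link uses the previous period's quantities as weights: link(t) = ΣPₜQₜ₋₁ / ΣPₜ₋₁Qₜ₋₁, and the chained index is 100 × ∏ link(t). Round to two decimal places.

Link Year 0→Year 1:
ΣP(Year 1)Q(Year 0) = 6.61×85 + 2.27×204 + 17.59×96 + 41.41×9 = 561.85 + 463.08 + 1688.64 + 372.69 = 3086.26
ΣP(Year 0)Q(Year 0) = 6.00×85 + 2.10×204 + 14.28×96 + 51.70×9 = 510 + 428.4 + 1370.88 + 465.3 = 2774.58
link = 3086.26/2774.58 = 1.112334
Link Year 1→Year 2:
ΣP(Year 2)Q(Year 1) = 7.57×102 + 2.28×250 + 20.32×84 + 34.42×8 = 772.14 + 570 + 1706.88 + 275.36 = 3324.38
ΣP(Year 1)Q(Year 1) = 6.61×102 + 2.27×250 + 17.59×84 + 41.41×8 = 674.22 + 567.5 + 1477.56 + 331.28 = 3050.56
link = 3324.38/3050.56 = 1.089761
Chained index = 100 × 1.112334 × 1.089761 = 121.2178

121.22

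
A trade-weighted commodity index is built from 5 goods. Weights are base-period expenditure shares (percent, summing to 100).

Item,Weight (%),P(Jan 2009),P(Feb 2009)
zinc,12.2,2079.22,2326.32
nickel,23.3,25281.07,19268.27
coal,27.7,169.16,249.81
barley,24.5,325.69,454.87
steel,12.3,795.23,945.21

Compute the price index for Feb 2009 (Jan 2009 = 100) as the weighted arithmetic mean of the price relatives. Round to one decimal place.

zinc: 12.2 × (2326.32/2079.22) = 12.2 × 1.118843 = 13.6499
nickel: 23.3 × (19268.27/25281.07) = 23.3 × 0.762162 = 17.7584
coal: 27.7 × (249.81/169.16) = 27.7 × 1.476768 = 40.9065
barley: 24.5 × (454.87/325.69) = 24.5 × 1.396635 = 34.2176
steel: 12.3 × (945.21/795.23) = 12.3 × 1.188600 = 14.6198
Index = Σ wᵢ·(p₁ᵢ/p₀ᵢ) = 13.6499 + 17.7584 + 40.9065 + 34.2176 + 14.6198 = 121.1520

121.2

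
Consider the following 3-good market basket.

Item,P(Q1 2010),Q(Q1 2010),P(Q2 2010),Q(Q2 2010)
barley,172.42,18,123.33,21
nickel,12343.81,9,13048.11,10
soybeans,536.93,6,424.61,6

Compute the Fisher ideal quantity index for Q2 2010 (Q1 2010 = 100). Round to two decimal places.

110.97

Laspeyres component (base-period weights):
ΣP(Q1 2010)Q(Q2 2010) = 172.42×21 + 12343.81×10 + 536.93×6 = 3620.82 + 123438.1 + 3221.58 = 130280.5
ΣP(Q1 2010)Q(Q1 2010) = 172.42×18 + 12343.81×9 + 536.93×6 = 3103.56 + 111094.29 + 3221.58 = 117419.43
L = 130280.5 / 117419.43 × 100 = 110.9531
Paasche component (current-period weights):
ΣP(Q2 2010)Q(Q2 2010) = 123.33×21 + 13048.11×10 + 424.61×6 = 2589.93 + 130481.1 + 2547.66 = 135618.69
ΣP(Q2 2010)Q(Q1 2010) = 123.33×18 + 13048.11×9 + 424.61×6 = 2219.94 + 117432.99 + 2547.66 = 122200.59
P = 135618.69 / 122200.59 × 100 = 110.9804
Fisher = √(L × P) = √(110.9531 × 110.9804) = 110.9667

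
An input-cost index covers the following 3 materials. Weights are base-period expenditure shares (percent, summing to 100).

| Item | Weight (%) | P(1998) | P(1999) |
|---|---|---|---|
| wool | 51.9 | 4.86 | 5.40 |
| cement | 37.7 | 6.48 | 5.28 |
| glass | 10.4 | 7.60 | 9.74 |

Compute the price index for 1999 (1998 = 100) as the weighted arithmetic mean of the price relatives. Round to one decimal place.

wool: 51.9 × (5.40/4.86) = 51.9 × 1.111111 = 57.6667
cement: 37.7 × (5.28/6.48) = 37.7 × 0.814815 = 30.7185
glass: 10.4 × (9.74/7.60) = 10.4 × 1.281579 = 13.3284
Index = Σ wᵢ·(p₁ᵢ/p₀ᵢ) = 57.6667 + 30.7185 + 13.3284 = 101.7136

101.7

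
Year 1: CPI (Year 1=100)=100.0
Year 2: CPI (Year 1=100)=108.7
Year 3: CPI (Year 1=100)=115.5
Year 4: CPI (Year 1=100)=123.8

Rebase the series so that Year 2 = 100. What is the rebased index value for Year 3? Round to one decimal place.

106.3

Rebased(Year 3) = 115.5 / 108.7 × 100 = 106.2557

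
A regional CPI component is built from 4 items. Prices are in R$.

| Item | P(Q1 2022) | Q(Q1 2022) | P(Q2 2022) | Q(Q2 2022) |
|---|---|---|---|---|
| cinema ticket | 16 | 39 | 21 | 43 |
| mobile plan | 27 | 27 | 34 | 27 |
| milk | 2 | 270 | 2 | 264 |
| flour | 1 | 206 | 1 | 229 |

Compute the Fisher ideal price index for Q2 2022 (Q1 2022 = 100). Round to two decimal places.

Laspeyres component (base-period weights):
ΣP(Q2 2022)Q(Q1 2022) = 21×39 + 34×27 + 2×270 + 1×206 = 819 + 918 + 540 + 206 = 2483
ΣP(Q1 2022)Q(Q1 2022) = 16×39 + 27×27 + 2×270 + 1×206 = 624 + 729 + 540 + 206 = 2099
L = 2483 / 2099 × 100 = 118.2944
Paasche component (current-period weights):
ΣP(Q2 2022)Q(Q2 2022) = 21×43 + 34×27 + 2×264 + 1×229 = 903 + 918 + 528 + 229 = 2578
ΣP(Q1 2022)Q(Q2 2022) = 16×43 + 27×27 + 2×264 + 1×229 = 688 + 729 + 528 + 229 = 2174
P = 2578 / 2174 × 100 = 118.5833
Fisher = √(L × P) = √(118.2944 × 118.5833) = 118.4388

118.44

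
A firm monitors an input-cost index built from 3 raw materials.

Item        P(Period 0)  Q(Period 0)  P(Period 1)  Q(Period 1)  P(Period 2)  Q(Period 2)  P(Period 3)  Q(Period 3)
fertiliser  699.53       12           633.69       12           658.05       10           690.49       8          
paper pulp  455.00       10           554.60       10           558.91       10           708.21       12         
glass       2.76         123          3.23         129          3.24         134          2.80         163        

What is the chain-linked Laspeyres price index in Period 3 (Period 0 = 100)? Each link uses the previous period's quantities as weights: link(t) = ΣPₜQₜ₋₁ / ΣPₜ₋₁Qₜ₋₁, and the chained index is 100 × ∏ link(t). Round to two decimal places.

119.10

Link Period 0→Period 1:
ΣP(Period 1)Q(Period 0) = 633.69×12 + 554.60×10 + 3.23×123 = 7604.28 + 5546 + 397.29 = 13547.57
ΣP(Period 0)Q(Period 0) = 699.53×12 + 455.00×10 + 2.76×123 = 8394.36 + 4550 + 339.48 = 13283.84
link = 13547.57/13283.84 = 1.019853
Link Period 1→Period 2:
ΣP(Period 2)Q(Period 1) = 658.05×12 + 558.91×10 + 3.24×129 = 7896.6 + 5589.1 + 417.96 = 13903.66
ΣP(Period 1)Q(Period 1) = 633.69×12 + 554.60×10 + 3.23×129 = 7604.28 + 5546 + 416.67 = 13566.95
link = 13903.66/13566.95 = 1.024818
Link Period 2→Period 3:
ΣP(Period 3)Q(Period 2) = 690.49×10 + 708.21×10 + 2.80×134 = 6904.9 + 7082.1 + 375.2 = 14362.2
ΣP(Period 2)Q(Period 2) = 658.05×10 + 558.91×10 + 3.24×134 = 6580.5 + 5589.1 + 434.16 = 12603.76
link = 14362.2/12603.76 = 1.139517
Chained index = 100 × 1.019853 × 1.024818 × 1.139517 = 119.0983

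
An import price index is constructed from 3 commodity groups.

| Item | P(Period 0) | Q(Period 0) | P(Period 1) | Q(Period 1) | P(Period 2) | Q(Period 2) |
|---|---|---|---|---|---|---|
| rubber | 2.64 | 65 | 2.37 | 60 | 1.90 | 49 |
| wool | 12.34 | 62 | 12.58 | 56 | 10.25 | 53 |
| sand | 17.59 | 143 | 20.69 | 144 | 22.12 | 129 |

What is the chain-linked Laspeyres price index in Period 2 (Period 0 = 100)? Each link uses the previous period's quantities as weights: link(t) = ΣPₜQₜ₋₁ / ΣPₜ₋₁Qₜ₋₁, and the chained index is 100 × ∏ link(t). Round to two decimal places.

114.16

Link Period 0→Period 1:
ΣP(Period 1)Q(Period 0) = 2.37×65 + 12.58×62 + 20.69×143 = 154.05 + 779.96 + 2958.67 = 3892.68
ΣP(Period 0)Q(Period 0) = 2.64×65 + 12.34×62 + 17.59×143 = 171.6 + 765.08 + 2515.37 = 3452.05
link = 3892.68/3452.05 = 1.127643
Link Period 1→Period 2:
ΣP(Period 2)Q(Period 1) = 1.90×60 + 10.25×56 + 22.12×144 = 114 + 574 + 3185.28 = 3873.28
ΣP(Period 1)Q(Period 1) = 2.37×60 + 12.58×56 + 20.69×144 = 142.2 + 704.48 + 2979.36 = 3826.04
link = 3873.28/3826.04 = 1.012347
Chained index = 100 × 1.127643 × 1.012347 = 114.1566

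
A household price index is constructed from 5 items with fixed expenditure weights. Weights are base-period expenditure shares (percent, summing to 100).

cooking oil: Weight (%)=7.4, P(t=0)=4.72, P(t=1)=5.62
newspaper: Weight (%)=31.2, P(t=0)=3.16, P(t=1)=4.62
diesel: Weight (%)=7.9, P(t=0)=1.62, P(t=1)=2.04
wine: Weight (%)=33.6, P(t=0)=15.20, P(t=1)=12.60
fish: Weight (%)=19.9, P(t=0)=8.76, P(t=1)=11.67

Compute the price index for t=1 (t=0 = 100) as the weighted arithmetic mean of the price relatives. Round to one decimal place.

118.7

cooking oil: 7.4 × (5.62/4.72) = 7.4 × 1.190678 = 8.8110
newspaper: 31.2 × (4.62/3.16) = 31.2 × 1.462025 = 45.6152
diesel: 7.9 × (2.04/1.62) = 7.9 × 1.259259 = 9.9481
wine: 33.6 × (12.60/15.20) = 33.6 × 0.828947 = 27.8526
fish: 19.9 × (11.67/8.76) = 19.9 × 1.332192 = 26.5106
Index = Σ wᵢ·(p₁ᵢ/p₀ᵢ) = 8.8110 + 45.6152 + 9.9481 + 27.8526 + 26.5106 = 118.7376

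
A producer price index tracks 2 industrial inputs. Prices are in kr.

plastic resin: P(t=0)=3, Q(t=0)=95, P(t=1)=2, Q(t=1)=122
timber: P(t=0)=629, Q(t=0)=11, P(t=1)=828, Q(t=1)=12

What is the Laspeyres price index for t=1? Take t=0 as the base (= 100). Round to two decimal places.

Laspeyres price index uses base-period quantities as weights.
ΣP(t=1)·Q(t=0) = 2×95 + 828×11 = 190 + 9108 = 9298
ΣP(t=0)·Q(t=0) = 3×95 + 629×11 = 285 + 6919 = 7204
Index = 9298 / 7204 × 100 = 129.0672

129.07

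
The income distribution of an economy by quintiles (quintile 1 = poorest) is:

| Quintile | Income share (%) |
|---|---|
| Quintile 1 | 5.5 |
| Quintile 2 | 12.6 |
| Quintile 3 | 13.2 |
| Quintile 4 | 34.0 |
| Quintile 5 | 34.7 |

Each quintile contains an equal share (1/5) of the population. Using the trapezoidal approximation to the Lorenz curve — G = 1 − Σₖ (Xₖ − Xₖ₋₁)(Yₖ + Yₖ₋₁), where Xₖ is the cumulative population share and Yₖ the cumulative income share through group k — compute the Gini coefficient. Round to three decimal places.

Cumulative income shares Yₖ: 0.0550, 0.1810, 0.3130, 0.6530, 1.0000
Σ (Xₖ−Xₖ₋₁)(Yₖ+Yₖ₋₁) = (1/5)(0.0550+0.0000) + (1/5)(0.1810+0.0550) + (1/5)(0.3130+0.1810) + (1/5)(0.6530+0.3130) + (1/5)(1.0000+0.6530)
  = 0.0110 + 0.0472 + 0.0988 + 0.1932 + 0.3306 = 0.6808
G = 1 − 0.6808 = 0.3192

0.319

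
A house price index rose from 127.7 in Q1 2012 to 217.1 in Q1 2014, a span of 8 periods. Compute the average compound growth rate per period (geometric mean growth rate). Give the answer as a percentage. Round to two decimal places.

Growth factor = (217.1/127.7)^(1/8) = (1.700078)^(1/8) = 1.068584
Growth rate = 1.068584 − 1 = 0.068584 = 6.8584%

6.86%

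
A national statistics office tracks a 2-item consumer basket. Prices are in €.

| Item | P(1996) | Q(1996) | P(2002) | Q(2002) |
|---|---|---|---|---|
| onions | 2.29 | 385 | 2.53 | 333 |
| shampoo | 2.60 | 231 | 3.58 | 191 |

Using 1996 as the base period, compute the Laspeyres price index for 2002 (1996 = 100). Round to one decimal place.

121.5

Laspeyres price index uses base-period quantities as weights.
ΣP(2002)·Q(1996) = 2.53×385 + 3.58×231 = 974.05 + 826.98 = 1801.03
ΣP(1996)·Q(1996) = 2.29×385 + 2.60×231 = 881.65 + 600.6 = 1482.25
Index = 1801.03 / 1482.25 × 100 = 121.5065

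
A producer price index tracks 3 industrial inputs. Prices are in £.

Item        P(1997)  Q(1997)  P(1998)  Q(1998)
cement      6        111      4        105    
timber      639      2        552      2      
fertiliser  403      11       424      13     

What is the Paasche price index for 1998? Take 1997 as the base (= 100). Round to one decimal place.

98.4

Paasche price index uses current-period quantities as weights.
ΣP(1998)·Q(1998) = 4×105 + 552×2 + 424×13 = 420 + 1104 + 5512 = 7036
ΣP(1997)·Q(1998) = 6×105 + 639×2 + 403×13 = 630 + 1278 + 5239 = 7147
Index = 7036 / 7147 × 100 = 98.4469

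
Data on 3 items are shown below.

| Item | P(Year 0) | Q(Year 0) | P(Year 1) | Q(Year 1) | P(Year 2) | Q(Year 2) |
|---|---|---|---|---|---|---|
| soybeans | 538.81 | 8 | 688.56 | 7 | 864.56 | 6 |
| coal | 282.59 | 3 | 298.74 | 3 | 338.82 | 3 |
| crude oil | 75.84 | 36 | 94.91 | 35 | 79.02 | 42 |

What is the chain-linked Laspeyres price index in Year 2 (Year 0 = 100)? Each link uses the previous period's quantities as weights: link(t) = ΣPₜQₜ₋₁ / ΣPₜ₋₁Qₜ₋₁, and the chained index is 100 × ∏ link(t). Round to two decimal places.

Link Year 0→Year 1:
ΣP(Year 1)Q(Year 0) = 688.56×8 + 298.74×3 + 94.91×36 = 5508.48 + 896.22 + 3416.76 = 9821.46
ΣP(Year 0)Q(Year 0) = 538.81×8 + 282.59×3 + 75.84×36 = 4310.48 + 847.77 + 2730.24 = 7888.49
link = 9821.46/7888.49 = 1.245037
Link Year 1→Year 2:
ΣP(Year 2)Q(Year 1) = 864.56×7 + 338.82×3 + 79.02×35 = 6051.92 + 1016.46 + 2765.7 = 9834.08
ΣP(Year 1)Q(Year 1) = 688.56×7 + 298.74×3 + 94.91×35 = 4819.92 + 896.22 + 3321.85 = 9037.99
link = 9834.08/9037.99 = 1.088083
Chained index = 100 × 1.245037 × 1.088083 = 135.4703

135.47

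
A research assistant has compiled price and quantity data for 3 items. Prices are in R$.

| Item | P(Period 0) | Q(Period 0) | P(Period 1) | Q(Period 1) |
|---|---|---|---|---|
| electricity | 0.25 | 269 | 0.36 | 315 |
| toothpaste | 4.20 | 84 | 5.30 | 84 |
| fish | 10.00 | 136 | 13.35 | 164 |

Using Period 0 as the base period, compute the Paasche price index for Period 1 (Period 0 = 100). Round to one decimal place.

132.7

Paasche price index uses current-period quantities as weights.
ΣP(Period 1)·Q(Period 1) = 0.36×315 + 5.30×84 + 13.35×164 = 113.4 + 445.2 + 2189.4 = 2748
ΣP(Period 0)·Q(Period 1) = 0.25×315 + 4.20×84 + 10.00×164 = 78.75 + 352.8 + 1640 = 2071.55
Index = 2748 / 2071.55 × 100 = 132.6543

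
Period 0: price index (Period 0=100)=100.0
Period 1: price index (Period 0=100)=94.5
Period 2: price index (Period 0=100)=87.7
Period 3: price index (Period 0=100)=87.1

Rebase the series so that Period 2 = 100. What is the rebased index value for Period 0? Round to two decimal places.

Rebased(Period 0) = 100.0 / 87.7 × 100 = 114.0251

114.03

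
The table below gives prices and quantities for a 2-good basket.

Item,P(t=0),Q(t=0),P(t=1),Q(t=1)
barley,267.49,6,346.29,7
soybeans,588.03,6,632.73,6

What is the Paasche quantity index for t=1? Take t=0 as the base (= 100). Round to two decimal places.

105.90

Paasche quantity index uses current-period prices as weights.
ΣP(t=1)·Q(t=1) = 346.29×7 + 632.73×6 = 2424.03 + 3796.38 = 6220.41
ΣP(t=1)·Q(t=0) = 346.29×6 + 632.73×6 = 2077.74 + 3796.38 = 5874.12
Index = 6220.41 / 5874.12 × 100 = 105.8952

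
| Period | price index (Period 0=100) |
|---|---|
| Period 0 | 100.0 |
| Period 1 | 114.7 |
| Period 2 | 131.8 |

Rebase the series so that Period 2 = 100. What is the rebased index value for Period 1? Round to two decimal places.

87.03

Rebased(Period 1) = 114.7 / 131.8 × 100 = 87.0258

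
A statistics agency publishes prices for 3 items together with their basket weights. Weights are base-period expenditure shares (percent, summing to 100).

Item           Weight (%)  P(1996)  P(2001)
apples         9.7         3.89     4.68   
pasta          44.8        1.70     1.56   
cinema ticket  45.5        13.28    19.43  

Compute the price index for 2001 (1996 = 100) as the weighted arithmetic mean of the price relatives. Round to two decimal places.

apples: 9.7 × (4.68/3.89) = 9.7 × 1.203085 = 11.6699
pasta: 44.8 × (1.56/1.70) = 44.8 × 0.917647 = 41.1106
cinema ticket: 45.5 × (19.43/13.28) = 45.5 × 1.463102 = 66.5712
Index = Σ wᵢ·(p₁ᵢ/p₀ᵢ) = 11.6699 + 41.1106 + 66.5712 = 119.3517

119.35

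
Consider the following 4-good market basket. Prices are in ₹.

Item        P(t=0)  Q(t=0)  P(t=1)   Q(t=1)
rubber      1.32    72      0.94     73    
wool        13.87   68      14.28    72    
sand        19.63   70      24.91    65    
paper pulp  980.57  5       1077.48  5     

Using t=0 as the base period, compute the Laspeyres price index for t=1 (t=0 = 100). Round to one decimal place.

Laspeyres price index uses base-period quantities as weights.
ΣP(t=1)·Q(t=0) = 0.94×72 + 14.28×68 + 24.91×70 + 1077.48×5 = 67.68 + 971.04 + 1743.7 + 5387.4 = 8169.82
ΣP(t=0)·Q(t=0) = 1.32×72 + 13.87×68 + 19.63×70 + 980.57×5 = 95.04 + 943.16 + 1374.1 + 4902.85 = 7315.15
Index = 8169.82 / 7315.15 × 100 = 111.6836

111.7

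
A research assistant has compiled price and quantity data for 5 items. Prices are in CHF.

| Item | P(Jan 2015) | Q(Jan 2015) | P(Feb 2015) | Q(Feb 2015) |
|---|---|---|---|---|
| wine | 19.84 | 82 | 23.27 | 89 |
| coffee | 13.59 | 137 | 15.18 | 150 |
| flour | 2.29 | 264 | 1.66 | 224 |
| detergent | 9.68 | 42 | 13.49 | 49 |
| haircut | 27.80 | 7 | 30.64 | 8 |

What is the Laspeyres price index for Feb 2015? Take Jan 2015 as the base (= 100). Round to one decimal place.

110.9

Laspeyres price index uses base-period quantities as weights.
ΣP(Feb 2015)·Q(Jan 2015) = 23.27×82 + 15.18×137 + 1.66×264 + 13.49×42 + 30.64×7 = 1908.14 + 2079.66 + 438.24 + 566.58 + 214.48 = 5207.1
ΣP(Jan 2015)·Q(Jan 2015) = 19.84×82 + 13.59×137 + 2.29×264 + 9.68×42 + 27.80×7 = 1626.88 + 1861.83 + 604.56 + 406.56 + 194.6 = 4694.43
Index = 5207.1 / 4694.43 × 100 = 110.9208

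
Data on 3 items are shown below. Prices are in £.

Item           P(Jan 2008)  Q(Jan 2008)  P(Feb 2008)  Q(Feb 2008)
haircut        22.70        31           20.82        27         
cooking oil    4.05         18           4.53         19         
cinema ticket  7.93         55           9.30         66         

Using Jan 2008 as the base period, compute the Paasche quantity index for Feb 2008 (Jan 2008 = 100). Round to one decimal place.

101.9

Paasche quantity index uses current-period prices as weights.
ΣP(Feb 2008)·Q(Feb 2008) = 20.82×27 + 4.53×19 + 9.30×66 = 562.14 + 86.07 + 613.8 = 1262.01
ΣP(Feb 2008)·Q(Jan 2008) = 20.82×31 + 4.53×18 + 9.30×55 = 645.42 + 81.54 + 511.5 = 1238.46
Index = 1262.01 / 1238.46 × 100 = 101.9016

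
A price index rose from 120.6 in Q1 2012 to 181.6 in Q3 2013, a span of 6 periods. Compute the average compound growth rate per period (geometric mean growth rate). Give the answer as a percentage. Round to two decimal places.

Growth factor = (181.6/120.6)^(1/6) = (1.505804)^(1/6) = 1.070602
Growth rate = 1.070602 − 1 = 0.070602 = 7.0602%

7.06%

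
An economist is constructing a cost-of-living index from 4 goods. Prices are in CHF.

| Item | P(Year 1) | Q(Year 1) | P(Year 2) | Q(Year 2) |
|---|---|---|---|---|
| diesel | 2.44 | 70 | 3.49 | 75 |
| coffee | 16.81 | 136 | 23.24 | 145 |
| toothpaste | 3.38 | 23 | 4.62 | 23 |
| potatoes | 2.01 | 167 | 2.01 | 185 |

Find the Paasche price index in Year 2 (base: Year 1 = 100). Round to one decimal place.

Paasche price index uses current-period quantities as weights.
ΣP(Year 2)·Q(Year 2) = 3.49×75 + 23.24×145 + 4.62×23 + 2.01×185 = 261.75 + 3369.8 + 106.26 + 371.85 = 4109.66
ΣP(Year 1)·Q(Year 2) = 2.44×75 + 16.81×145 + 3.38×23 + 2.01×185 = 183 + 2437.45 + 77.74 + 371.85 = 3070.04
Index = 4109.66 / 3070.04 × 100 = 133.8634

133.9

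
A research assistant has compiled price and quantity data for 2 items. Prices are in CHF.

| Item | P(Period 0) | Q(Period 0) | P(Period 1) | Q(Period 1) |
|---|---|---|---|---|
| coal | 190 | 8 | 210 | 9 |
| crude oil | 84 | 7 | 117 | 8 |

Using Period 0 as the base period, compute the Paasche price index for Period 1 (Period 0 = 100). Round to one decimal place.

118.6

Paasche price index uses current-period quantities as weights.
ΣP(Period 1)·Q(Period 1) = 210×9 + 117×8 = 1890 + 936 = 2826
ΣP(Period 0)·Q(Period 1) = 190×9 + 84×8 = 1710 + 672 = 2382
Index = 2826 / 2382 × 100 = 118.6398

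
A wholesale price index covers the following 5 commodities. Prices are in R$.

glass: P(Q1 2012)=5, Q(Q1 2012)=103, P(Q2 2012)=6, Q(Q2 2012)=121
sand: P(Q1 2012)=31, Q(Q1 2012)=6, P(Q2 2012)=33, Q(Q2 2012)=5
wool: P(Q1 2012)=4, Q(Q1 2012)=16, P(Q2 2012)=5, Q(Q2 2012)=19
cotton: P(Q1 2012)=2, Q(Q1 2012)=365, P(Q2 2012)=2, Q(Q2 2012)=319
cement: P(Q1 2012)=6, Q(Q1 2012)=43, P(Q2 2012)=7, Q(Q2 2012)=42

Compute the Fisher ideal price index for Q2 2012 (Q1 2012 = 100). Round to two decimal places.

Laspeyres component (base-period weights):
ΣP(Q2 2012)Q(Q1 2012) = 6×103 + 33×6 + 5×16 + 2×365 + 7×43 = 618 + 198 + 80 + 730 + 301 = 1927
ΣP(Q1 2012)Q(Q1 2012) = 5×103 + 31×6 + 4×16 + 2×365 + 6×43 = 515 + 186 + 64 + 730 + 258 = 1753
L = 1927 / 1753 × 100 = 109.9258
Paasche component (current-period weights):
ΣP(Q2 2012)Q(Q2 2012) = 6×121 + 33×5 + 5×19 + 2×319 + 7×42 = 726 + 165 + 95 + 638 + 294 = 1918
ΣP(Q1 2012)Q(Q2 2012) = 5×121 + 31×5 + 4×19 + 2×319 + 6×42 = 605 + 155 + 76 + 638 + 252 = 1726
P = 1918 / 1726 × 100 = 111.1240
Fisher = √(L × P) = √(109.9258 × 111.1240) = 110.5233

110.52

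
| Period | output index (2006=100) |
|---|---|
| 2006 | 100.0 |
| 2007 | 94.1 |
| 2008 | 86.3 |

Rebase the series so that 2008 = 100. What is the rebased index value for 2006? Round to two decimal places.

115.87

Rebased(2006) = 100.0 / 86.3 × 100 = 115.8749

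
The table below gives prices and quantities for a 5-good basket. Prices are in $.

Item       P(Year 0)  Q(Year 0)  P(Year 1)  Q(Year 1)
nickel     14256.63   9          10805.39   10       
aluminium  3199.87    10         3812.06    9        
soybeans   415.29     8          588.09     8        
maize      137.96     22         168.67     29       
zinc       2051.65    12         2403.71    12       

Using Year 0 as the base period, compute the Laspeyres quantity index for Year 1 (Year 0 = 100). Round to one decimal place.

Laspeyres quantity index uses base-period prices as weights.
ΣP(Year 0)·Q(Year 1) = 14256.63×10 + 3199.87×9 + 415.29×8 + 137.96×29 + 2051.65×12 = 142566.3 + 28798.83 + 3322.32 + 4000.84 + 24619.8 = 203308.09
ΣP(Year 0)·Q(Year 0) = 14256.63×9 + 3199.87×10 + 415.29×8 + 137.96×22 + 2051.65×12 = 128309.67 + 31998.7 + 3322.32 + 3035.12 + 24619.8 = 191285.61
Index = 203308.09 / 191285.61 × 100 = 106.2851

106.3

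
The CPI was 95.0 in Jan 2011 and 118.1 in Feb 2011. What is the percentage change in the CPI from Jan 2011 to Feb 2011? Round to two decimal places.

Change = (118.1 − 95.0) / 95.0 × 100
       = 23.1 / 95.0 × 100 = 24.3158%

24.32%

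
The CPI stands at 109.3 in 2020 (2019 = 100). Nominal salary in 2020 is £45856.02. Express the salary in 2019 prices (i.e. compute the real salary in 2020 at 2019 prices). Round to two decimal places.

41954.27

Real = Nominal ÷ (Index/100) = 45856.02 ÷ (109.3/100)
     = 45856.02 ÷ 1.093 = 41954.2726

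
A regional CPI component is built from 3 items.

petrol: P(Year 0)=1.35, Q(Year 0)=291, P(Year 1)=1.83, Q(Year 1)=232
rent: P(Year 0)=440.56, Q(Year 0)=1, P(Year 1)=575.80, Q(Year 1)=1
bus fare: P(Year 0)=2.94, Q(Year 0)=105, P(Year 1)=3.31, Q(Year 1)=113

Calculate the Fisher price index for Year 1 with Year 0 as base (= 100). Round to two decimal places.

Laspeyres component (base-period weights):
ΣP(Year 1)Q(Year 0) = 1.83×291 + 575.80×1 + 3.31×105 = 532.53 + 575.8 + 347.55 = 1455.88
ΣP(Year 0)Q(Year 0) = 1.35×291 + 440.56×1 + 2.94×105 = 392.85 + 440.56 + 308.7 = 1142.11
L = 1455.88 / 1142.11 × 100 = 127.4728
Paasche component (current-period weights):
ΣP(Year 1)Q(Year 1) = 1.83×232 + 575.80×1 + 3.31×113 = 424.56 + 575.8 + 374.03 = 1374.39
ΣP(Year 0)Q(Year 1) = 1.35×232 + 440.56×1 + 2.94×113 = 313.2 + 440.56 + 332.22 = 1085.98
P = 1374.39 / 1085.98 × 100 = 126.5576
Fisher = √(L × P) = √(127.4728 × 126.5576) = 127.0144

127.01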